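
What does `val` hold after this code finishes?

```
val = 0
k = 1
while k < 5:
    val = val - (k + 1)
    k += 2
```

-6

k=1: val = 0-2 = -2
k=3: val = (-2)-4 = -6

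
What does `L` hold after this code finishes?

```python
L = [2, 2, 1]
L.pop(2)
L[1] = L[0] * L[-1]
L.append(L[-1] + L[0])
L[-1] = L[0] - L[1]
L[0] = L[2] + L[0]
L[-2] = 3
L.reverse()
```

[-2, 3, 0]

pop(2) removes 1 → [2, 2]
L[1] = L[0]*L[-1] = 2*2 = 4 → [2, 4]
append L[-1]+L[0] = 4+2 = 6 → [2, 4, 6]
L[-1] = L[0]-L[1] = 2-4 = -2 → [2, 4, -2]
L[0] = L[2]+L[0] = (-2)+2 = 0 → [0, 4, -2]
L[-2] = 3 → [0, 3, -2]
reverse → [-2, 3, 0]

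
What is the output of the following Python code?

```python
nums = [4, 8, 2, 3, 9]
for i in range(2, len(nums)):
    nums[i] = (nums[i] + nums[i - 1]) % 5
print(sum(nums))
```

i=2: nums[2] = (2+8)%5 = 0 → [4, 8, 0, 3, 9]
i=3: nums[3] = (3+0)%5 = 3 → [4, 8, 0, 3, 9]
i=4: nums[4] = (9+3)%5 = 2 → [4, 8, 0, 3, 2]
sum = 17

17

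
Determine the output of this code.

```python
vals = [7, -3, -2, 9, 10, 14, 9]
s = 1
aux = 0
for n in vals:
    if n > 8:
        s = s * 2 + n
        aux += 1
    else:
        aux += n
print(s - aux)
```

n=7: not >8; aux=7
n=-3: not >8; aux=4
n=-2: not >8; aux=2
n=9: >8, s = 1*2+9 = 11; aux=3
n=10: >8, s = 11*2+10 = 32; aux=4
n=14: >8, s = 32*2+14 = 78; aux=5
n=9: >8, s = 78*2+9 = 165; aux=6
s-aux = 165-6 = 159

159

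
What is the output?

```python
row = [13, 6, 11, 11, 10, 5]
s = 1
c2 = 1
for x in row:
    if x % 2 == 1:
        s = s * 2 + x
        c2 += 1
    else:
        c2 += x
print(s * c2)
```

x=13: odd, s = 1*2+13 = 15; c2=2
x=6: not odd; c2=8
x=11: odd, s = 15*2+11 = 41; c2=9
x=11: odd, s = 41*2+11 = 93; c2=10
x=10: not odd; c2=20
x=5: odd, s = 93*2+5 = 191; c2=21
s*c2 = 191*21 = 4011

4011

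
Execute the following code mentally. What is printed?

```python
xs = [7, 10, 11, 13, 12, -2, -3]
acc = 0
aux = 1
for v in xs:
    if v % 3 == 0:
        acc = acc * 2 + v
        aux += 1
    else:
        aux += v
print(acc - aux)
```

v=7: not %3==0; aux=8
v=10: not %3==0; aux=18
v=11: not %3==0; aux=29
v=13: not %3==0; aux=42
v=12: %3==0, acc = 0*2+12 = 12; aux=43
v=-2: not %3==0; aux=41
v=-3: %3==0, acc = 12*2+(-3) = 21; aux=42
acc-aux = 21-42 = -21

-21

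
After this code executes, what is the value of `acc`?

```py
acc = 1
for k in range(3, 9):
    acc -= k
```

k=3: acc = 1-3 = -2
k=4: acc = (-2)-4 = -6
k=5: acc = (-6)-5 = -11
k=6: acc = (-11)-6 = -17
k=7: acc = (-17)-7 = -24
k=8: acc = (-24)-8 = -32

-32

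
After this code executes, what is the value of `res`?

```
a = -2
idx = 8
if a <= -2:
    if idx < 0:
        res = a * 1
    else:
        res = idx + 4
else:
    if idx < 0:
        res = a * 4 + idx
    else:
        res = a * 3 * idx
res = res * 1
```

a=-2, idx=8
a <= -2 is True; idx < 0 is False
→ res = idx + 4 = 12
res = 12*1 = 12

12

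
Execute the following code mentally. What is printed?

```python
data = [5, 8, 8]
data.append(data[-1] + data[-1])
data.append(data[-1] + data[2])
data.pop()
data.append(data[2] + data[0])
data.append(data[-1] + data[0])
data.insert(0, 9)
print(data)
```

append data[-1]+data[-1] = 8+8 = 16 → [5, 8, 8, 16]
append data[-1]+data[2] = 16+8 = 24 → [5, 8, 8, 16, 24]
pop() removes 24 → [5, 8, 8, 16]
append data[2]+data[0] = 8+5 = 13 → [5, 8, 8, 16, 13]
append data[-1]+data[0] = 13+5 = 18 → [5, 8, 8, 16, 13, 18]
insert 9 at 0 → [9, 5, 8, 8, 16, 13, 18]

[9, 5, 8, 8, 16, 13, 18]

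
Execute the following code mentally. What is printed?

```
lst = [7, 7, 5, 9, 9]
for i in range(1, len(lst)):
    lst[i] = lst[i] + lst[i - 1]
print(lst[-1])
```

i=1: lst[1] = 7+7 = 14 → [7, 14, 5, 9, 9]
i=2: lst[2] = 5+14 = 19 → [7, 14, 19, 9, 9]
i=3: lst[3] = 9+19 = 28 → [7, 14, 19, 28, 9]
i=4: lst[4] = 9+28 = 37 → [7, 14, 19, 28, 37]

37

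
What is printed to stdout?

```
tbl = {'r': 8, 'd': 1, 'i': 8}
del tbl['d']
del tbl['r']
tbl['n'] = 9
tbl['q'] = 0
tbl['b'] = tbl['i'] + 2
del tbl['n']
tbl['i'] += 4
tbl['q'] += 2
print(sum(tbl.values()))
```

del 'd' → {'r': 8, 'i': 8}
del 'r' → {'i': 8}
tbl['n'] = 9 → {'i': 8, 'n': 9}
tbl['q'] = 0 → {'i': 8, 'n': 9, 'q': 0}
tbl['b'] = tbl['i']+2 = 10 → {'i': 8, 'n': 9, 'q': 0, 'b': 10}
del 'n' → {'i': 8, 'q': 0, 'b': 10}
tbl['i'] = 8+4 = 12 → {'i': 12, 'q': 0, 'b': 10}
tbl['q'] = 0+2 = 2 → {'i': 12, 'q': 2, 'b': 10}
sum of values = 24

24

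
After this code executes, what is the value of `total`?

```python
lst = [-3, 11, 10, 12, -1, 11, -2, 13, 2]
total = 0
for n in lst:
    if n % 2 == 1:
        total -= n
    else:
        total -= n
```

n=-3: odd, total = 0-(-3) = 3
n=11: odd, total = 3-11 = -8
n=10: not odd, total = (-8)-10 = -18
n=12: not odd, total = (-18)-12 = -30
n=-1: odd, total = (-30)-(-1) = -29
n=11: odd, total = (-29)-11 = -40
n=-2: not odd, total = (-40)-(-2) = -38
n=13: odd, total = (-38)-13 = -51
n=2: not odd, total = (-51)-2 = -53

-53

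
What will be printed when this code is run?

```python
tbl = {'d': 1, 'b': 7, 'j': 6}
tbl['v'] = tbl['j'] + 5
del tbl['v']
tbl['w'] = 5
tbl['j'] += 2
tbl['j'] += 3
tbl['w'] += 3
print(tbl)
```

tbl['v'] = tbl['j']+5 = 11 → {'d': 1, 'b': 7, 'j': 6, 'v': 11}
del 'v' → {'d': 1, 'b': 7, 'j': 6}
tbl['w'] = 5 → {'d': 1, 'b': 7, 'j': 6, 'w': 5}
tbl['j'] = 6+2 = 8 → {'d': 1, 'b': 7, 'j': 8, 'w': 5}
tbl['j'] = 8+3 = 11 → {'d': 1, 'b': 7, 'j': 11, 'w': 5}
tbl['w'] = 5+3 = 8 → {'d': 1, 'b': 7, 'j': 11, 'w': 8}

{'d': 1, 'b': 7, 'j': 11, 'w': 8}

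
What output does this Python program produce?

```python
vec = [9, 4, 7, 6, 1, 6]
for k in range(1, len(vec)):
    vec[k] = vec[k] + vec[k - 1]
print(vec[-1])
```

33

k=1: vec[1] = 4+9 = 13 → [9, 13, 7, 6, 1, 6]
k=2: vec[2] = 7+13 = 20 → [9, 13, 20, 6, 1, 6]
k=3: vec[3] = 6+20 = 26 → [9, 13, 20, 26, 1, 6]
k=4: vec[4] = 1+26 = 27 → [9, 13, 20, 26, 27, 6]
k=5: vec[5] = 6+27 = 33 → [9, 13, 20, 26, 27, 33]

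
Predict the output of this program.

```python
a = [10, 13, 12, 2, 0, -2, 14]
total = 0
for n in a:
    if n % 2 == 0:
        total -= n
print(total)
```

n=10: even, total = 0-10 = -10
n=13: not even
n=12: even, total = (-10)-12 = -22
n=2: even, total = (-22)-2 = -24
n=0: even, total = (-24)-0 = -24
n=-2: even, total = (-24)-(-2) = -22
n=14: even, total = (-22)-14 = -36

-36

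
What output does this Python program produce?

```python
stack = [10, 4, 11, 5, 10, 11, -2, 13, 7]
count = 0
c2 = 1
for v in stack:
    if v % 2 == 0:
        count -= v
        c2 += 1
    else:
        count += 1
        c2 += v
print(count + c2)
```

35

v=10: even, count = 0-10 = -10; c2=2
v=4: even, count = (-10)-4 = -14; c2=3
v=11: not even, count = (-14)+1 = -13; c2=14
v=5: not even, count = (-13)+1 = -12; c2=19
v=10: even, count = (-12)-10 = -22; c2=20
v=11: not even, count = (-22)+1 = -21; c2=31
v=-2: even, count = (-21)-(-2) = -19; c2=32
v=13: not even, count = (-19)+1 = -18; c2=45
v=7: not even, count = (-18)+1 = -17; c2=52
count+c2 = (-17)+52 = 35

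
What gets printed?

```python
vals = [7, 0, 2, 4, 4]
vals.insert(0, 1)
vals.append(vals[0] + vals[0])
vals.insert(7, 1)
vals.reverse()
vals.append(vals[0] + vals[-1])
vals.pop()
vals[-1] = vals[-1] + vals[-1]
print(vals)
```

insert 1 at 0 → [1, 7, 0, 2, 4, 4]
append vals[0]+vals[0] = 1+1 = 2 → [1, 7, 0, 2, 4, 4, 2]
insert 1 at 7 → [1, 7, 0, 2, 4, 4, 2, 1]
reverse → [1, 2, 4, 4, 2, 0, 7, 1]
append vals[0]+vals[-1] = 1+1 = 2 → [1, 2, 4, 4, 2, 0, 7, 1, 2]
pop() removes 2 → [1, 2, 4, 4, 2, 0, 7, 1]
vals[-1] = vals[-1]+vals[-1] = 1+1 = 2 → [1, 2, 4, 4, 2, 0, 7, 2]

[1, 2, 4, 4, 2, 0, 7, 2]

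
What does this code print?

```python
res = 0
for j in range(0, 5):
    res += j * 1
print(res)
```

10

j=0: res = 0+0*1 = 0
j=1: res = 0+1*1 = 1
j=2: res = 1+2*1 = 3
j=3: res = 3+3*1 = 6
j=4: res = 6+4*1 = 10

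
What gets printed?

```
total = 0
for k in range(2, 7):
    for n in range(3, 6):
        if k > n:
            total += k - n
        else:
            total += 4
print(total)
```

46

k=2,n=3: not 2>3, total = 0+4 = 4
k=2,n=4: not 2>4, total = 4+4 = 8
k=2,n=5: not 2>5, total = 8+4 = 12
k=3,n=3: not 3>3, total = 12+4 = 16
k=3,n=4: not 3>4, total = 16+4 = 20
k=3,n=5: not 3>5, total = 20+4 = 24
k=4,n=3: 4>3, total = 24+1 = 25
k=4,n=4: not 4>4, total = 25+4 = 29
k=4,n=5: not 4>5, total = 29+4 = 33
k=5,n=3: 5>3, total = 33+2 = 35
k=5,n=4: 5>4, total = 35+1 = 36
k=5,n=5: not 5>5, total = 36+4 = 40
k=6,n=3: 6>3, total = 40+3 = 43
k=6,n=4: 6>4, total = 43+2 = 45
k=6,n=5: 6>5, total = 45+1 = 46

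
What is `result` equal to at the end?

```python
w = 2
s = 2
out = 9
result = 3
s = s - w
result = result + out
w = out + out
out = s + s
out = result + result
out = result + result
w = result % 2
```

12

s = 2-2 = 0
result = 3+9 = 12
w = 9+9 = 18
out = 0+0 = 0
out = 12+12 = 24
out = 12+12 = 24
w = 12%2 = 0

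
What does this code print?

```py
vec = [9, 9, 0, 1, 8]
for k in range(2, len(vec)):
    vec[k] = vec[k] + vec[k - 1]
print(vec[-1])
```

18

k=2: vec[2] = 0+9 = 9 → [9, 9, 9, 1, 8]
k=3: vec[3] = 1+9 = 10 → [9, 9, 9, 10, 8]
k=4: vec[4] = 8+10 = 18 → [9, 9, 9, 10, 18]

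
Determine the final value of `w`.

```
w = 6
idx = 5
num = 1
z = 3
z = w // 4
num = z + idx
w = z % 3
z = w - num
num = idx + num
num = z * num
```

z = 6//4 = 1
num = 1+5 = 6
w = 1%3 = 1
z = 1-6 = -5
num = 5+6 = 11
num = (-5)*11 = -55

1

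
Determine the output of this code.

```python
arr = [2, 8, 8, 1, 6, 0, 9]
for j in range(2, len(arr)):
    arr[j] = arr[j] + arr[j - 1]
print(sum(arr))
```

j=2: arr[2] = 8+8 = 16 → [2, 8, 16, 1, 6, 0, 9]
j=3: arr[3] = 1+16 = 17 → [2, 8, 16, 17, 6, 0, 9]
j=4: arr[4] = 6+17 = 23 → [2, 8, 16, 17, 23, 0, 9]
j=5: arr[5] = 0+23 = 23 → [2, 8, 16, 17, 23, 23, 9]
j=6: arr[6] = 9+23 = 32 → [2, 8, 16, 17, 23, 23, 32]
sum = 121

121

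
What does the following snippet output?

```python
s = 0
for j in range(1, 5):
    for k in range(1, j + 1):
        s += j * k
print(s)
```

65

j=1,k=1: s = 0+1 = 1
j=2,k=1: s = 1+2 = 3
j=2,k=2: s = 3+4 = 7
j=3,k=1: s = 7+3 = 10
j=3,k=2: s = 10+6 = 16
j=3,k=3: s = 16+9 = 25
j=4,k=1: s = 25+4 = 29
j=4,k=2: s = 29+8 = 37
j=4,k=3: s = 37+12 = 49
j=4,k=4: s = 49+16 = 65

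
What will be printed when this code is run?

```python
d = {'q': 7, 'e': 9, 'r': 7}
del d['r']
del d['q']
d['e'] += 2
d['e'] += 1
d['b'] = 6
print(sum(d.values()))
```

del 'r' → {'q': 7, 'e': 9}
del 'q' → {'e': 9}
d['e'] = 9+2 = 11 → {'e': 11}
d['e'] = 11+1 = 12 → {'e': 12}
d['b'] = 6 → {'e': 12, 'b': 6}
sum of values = 18

18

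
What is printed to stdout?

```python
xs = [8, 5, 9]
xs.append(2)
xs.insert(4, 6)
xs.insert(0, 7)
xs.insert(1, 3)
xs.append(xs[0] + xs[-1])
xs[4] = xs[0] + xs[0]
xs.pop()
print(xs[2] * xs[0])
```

append 2 → [8, 5, 9, 2]
insert 6 at 4 → [8, 5, 9, 2, 6]
insert 7 at 0 → [7, 8, 5, 9, 2, 6]
insert 3 at 1 → [7, 3, 8, 5, 9, 2, 6]
append xs[0]+xs[-1] = 7+6 = 13 → [7, 3, 8, 5, 9, 2, 6, 13]
xs[4] = xs[0]+xs[0] = 7+7 = 14 → [7, 3, 8, 5, 14, 2, 6, 13]
pop() removes 13 → [7, 3, 8, 5, 14, 2, 6]
xs[2]*xs[0] = 8*7 = 56

56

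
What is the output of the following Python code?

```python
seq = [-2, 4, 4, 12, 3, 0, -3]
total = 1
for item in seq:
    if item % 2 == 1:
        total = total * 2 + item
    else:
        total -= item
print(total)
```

item=-2: not odd, total = 1-(-2) = 3
item=4: not odd, total = 3-4 = -1
item=4: not odd, total = (-1)-4 = -5
item=12: not odd, total = (-5)-12 = -17
item=3: odd, total = (-17)*2+3 = -31
item=0: not odd, total = (-31)-0 = -31
item=-3: odd, total = (-31)*2+(-3) = -65

-65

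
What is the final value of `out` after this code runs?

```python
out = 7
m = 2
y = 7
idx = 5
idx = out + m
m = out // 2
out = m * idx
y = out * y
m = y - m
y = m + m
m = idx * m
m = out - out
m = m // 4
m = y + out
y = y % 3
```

27

idx = 7+2 = 9
m = 7//2 = 3
out = 3*9 = 27
y = 27*7 = 189
m = 189-3 = 186
y = 186+186 = 372
m = 9*186 = 1674
m = 27-27 = 0
m = 0//4 = 0
m = 372+27 = 399
y = 372%3 = 0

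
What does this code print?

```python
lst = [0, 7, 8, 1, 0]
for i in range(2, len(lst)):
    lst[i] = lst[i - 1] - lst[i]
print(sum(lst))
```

i=2: lst[2] = 7-8 = -1 → [0, 7, -1, 1, 0]
i=3: lst[3] = (-1)-1 = -2 → [0, 7, -1, -2, 0]
i=4: lst[4] = (-2)-0 = -2 → [0, 7, -1, -2, -2]
sum = 2

2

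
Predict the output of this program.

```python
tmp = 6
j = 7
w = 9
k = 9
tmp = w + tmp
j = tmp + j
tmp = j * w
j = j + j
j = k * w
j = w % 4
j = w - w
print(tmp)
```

tmp = 9+6 = 15
j = 15+7 = 22
tmp = 22*9 = 198
j = 22+22 = 44
j = 9*9 = 81
j = 9%4 = 1
j = 9-9 = 0

198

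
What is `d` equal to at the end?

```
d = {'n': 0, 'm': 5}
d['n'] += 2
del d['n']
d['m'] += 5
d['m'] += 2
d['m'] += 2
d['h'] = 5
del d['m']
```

{'h': 5}

d['n'] = 0+2 = 2 → {'n': 2, 'm': 5}
del 'n' → {'m': 5}
d['m'] = 5+5 = 10 → {'m': 10}
d['m'] = 10+2 = 12 → {'m': 12}
d['m'] = 12+2 = 14 → {'m': 14}
d['h'] = 5 → {'m': 14, 'h': 5}
del 'm' → {'h': 5}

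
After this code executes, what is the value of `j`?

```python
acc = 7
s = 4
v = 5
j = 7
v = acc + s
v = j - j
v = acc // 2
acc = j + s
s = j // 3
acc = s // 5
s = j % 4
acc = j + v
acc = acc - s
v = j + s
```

v = 7+4 = 11
v = 7-7 = 0
v = 7//2 = 3
acc = 7+4 = 11
s = 7//3 = 2
acc = 2//5 = 0
s = 7%4 = 3
acc = 7+3 = 10
acc = 10-3 = 7
v = 7+3 = 10

7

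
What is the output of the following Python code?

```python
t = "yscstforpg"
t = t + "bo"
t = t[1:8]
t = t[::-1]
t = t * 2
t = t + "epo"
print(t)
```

roftscsroftscsepo

+ 'bo' → 'yscstforpgbo'
slice [1:8] → 'scstfor'
reverse → 'roftscs'
repeat ×2 → 'roftscsroftscs'
+ 'epo' → 'roftscsroftscsepo'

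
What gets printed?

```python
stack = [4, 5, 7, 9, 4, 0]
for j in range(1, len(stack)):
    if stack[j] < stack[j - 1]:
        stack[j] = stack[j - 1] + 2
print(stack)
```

j=1: 5>=4, unchanged → [4, 5, 7, 9, 4, 0]
j=2: 7>=5, unchanged → [4, 5, 7, 9, 4, 0]
j=3: 9>=7, unchanged → [4, 5, 7, 9, 4, 0]
j=4: 4<9, stack[4] = 9+2 = 11 → [4, 5, 7, 9, 11, 0]
j=5: 0<11, stack[5] = 11+2 = 13 → [4, 5, 7, 9, 11, 13]

[4, 5, 7, 9, 11, 13]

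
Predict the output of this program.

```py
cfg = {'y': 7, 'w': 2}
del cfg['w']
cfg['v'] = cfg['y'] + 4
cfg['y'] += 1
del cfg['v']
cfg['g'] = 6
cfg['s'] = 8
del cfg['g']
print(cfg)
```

del 'w' → {'y': 7}
cfg['v'] = cfg['y']+4 = 11 → {'y': 7, 'v': 11}
cfg['y'] = 7+1 = 8 → {'y': 8, 'v': 11}
del 'v' → {'y': 8}
cfg['g'] = 6 → {'y': 8, 'g': 6}
cfg['s'] = 8 → {'y': 8, 'g': 6, 's': 8}
del 'g' → {'y': 8, 's': 8}

{'y': 8, 's': 8}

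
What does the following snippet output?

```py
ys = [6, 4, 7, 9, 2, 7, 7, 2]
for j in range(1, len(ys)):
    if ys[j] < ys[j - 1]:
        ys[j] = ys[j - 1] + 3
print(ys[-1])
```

27

j=1: 4<6, ys[1] = 6+3 = 9 → [6, 9, 7, 9, 2, 7, 7, 2]
j=2: 7<9, ys[2] = 9+3 = 12 → [6, 9, 12, 9, 2, 7, 7, 2]
j=3: 9<12, ys[3] = 12+3 = 15 → [6, 9, 12, 15, 2, 7, 7, 2]
j=4: 2<15, ys[4] = 15+3 = 18 → [6, 9, 12, 15, 18, 7, 7, 2]
j=5: 7<18, ys[5] = 18+3 = 21 → [6, 9, 12, 15, 18, 21, 7, 2]
j=6: 7<21, ys[6] = 21+3 = 24 → [6, 9, 12, 15, 18, 21, 24, 2]
j=7: 2<24, ys[7] = 24+3 = 27 → [6, 9, 12, 15, 18, 21, 24, 27]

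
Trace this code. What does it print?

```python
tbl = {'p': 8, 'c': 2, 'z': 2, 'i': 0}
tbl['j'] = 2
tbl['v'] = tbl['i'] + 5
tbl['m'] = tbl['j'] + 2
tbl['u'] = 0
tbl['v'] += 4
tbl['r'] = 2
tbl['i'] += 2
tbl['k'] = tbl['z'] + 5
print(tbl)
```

tbl['j'] = 2 → {'p': 8, 'c': 2, 'z': 2, 'i': 0, 'j': 2}
tbl['v'] = tbl['i']+5 = 5 → {'p': 8, 'c': 2, 'z': 2, 'i': 0, 'j': 2, 'v': 5}
tbl['m'] = tbl['j']+2 = 4 → {'p': 8, 'c': 2, 'z': 2, 'i': 0, 'j': 2, 'v': 5, 'm': 4}
tbl['u'] = 0 → {'p': 8, 'c': 2, 'z': 2, 'i': 0, 'j': 2, 'v': 5, 'm': 4, 'u': 0}
tbl['v'] = 5+4 = 9 → {'p': 8, 'c': 2, 'z': 2, 'i': 0, 'j': 2, 'v': 9, 'm': 4, 'u': 0}
tbl['r'] = 2 → {'p': 8, 'c': 2, 'z': 2, 'i': 0, 'j': 2, 'v': 9, 'm': 4, 'u': 0, 'r': 2}
tbl['i'] = 0+2 = 2 → {'p': 8, 'c': 2, 'z': 2, 'i': 2, 'j': 2, 'v': 9, 'm': 4, 'u': 0, 'r': 2}
tbl['k'] = tbl['z']+5 = 7 → {'p': 8, 'c': 2, 'z': 2, 'i': 2, 'j': 2, 'v': 9, 'm': 4, 'u': 0, 'r': 2, 'k': 7}

{'p': 8, 'c': 2, 'z': 2, 'i': 2, 'j': 2, 'v': 9, 'm': 4, 'u': 0, 'r': 2, 'k': 7}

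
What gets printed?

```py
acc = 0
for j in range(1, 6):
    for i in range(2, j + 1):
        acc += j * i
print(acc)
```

125

j=2,i=2: acc = 0+4 = 4
j=3,i=2: acc = 4+6 = 10
j=3,i=3: acc = 10+9 = 19
j=4,i=2: acc = 19+8 = 27
j=4,i=3: acc = 27+12 = 39
j=4,i=4: acc = 39+16 = 55
j=5,i=2: acc = 55+10 = 65
j=5,i=3: acc = 65+15 = 80
j=5,i=4: acc = 80+20 = 100
j=5,i=5: acc = 100+25 = 125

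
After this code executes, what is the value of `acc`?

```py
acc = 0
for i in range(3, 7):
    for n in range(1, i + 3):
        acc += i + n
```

222

i=3,n=1: acc = 0+4 = 4
i=3,n=2: acc = 4+5 = 9
i=3,n=3: acc = 9+6 = 15
i=3,n=4: acc = 15+7 = 22
i=3,n=5: acc = 22+8 = 30
i=4,n=1: acc = 30+5 = 35
i=4,n=2: acc = 35+6 = 41
i=4,n=3: acc = 41+7 = 48
i=4,n=4: acc = 48+8 = 56
i=4,n=5: acc = 56+9 = 65
i=4,n=6: acc = 65+10 = 75
i=5,n=1: acc = 75+6 = 81
i=5,n=2: acc = 81+7 = 88
i=5,n=3: acc = 88+8 = 96
i=5,n=4: acc = 96+9 = 105
i=5,n=5: acc = 105+10 = 115
i=5,n=6: acc = 115+11 = 126
i=5,n=7: acc = 126+12 = 138
i=6,n=1: acc = 138+7 = 145
i=6,n=2: acc = 145+8 = 153
i=6,n=3: acc = 153+9 = 162
i=6,n=4: acc = 162+10 = 172
i=6,n=5: acc = 172+11 = 183
i=6,n=6: acc = 183+12 = 195
i=6,n=7: acc = 195+13 = 208
i=6,n=8: acc = 208+14 = 222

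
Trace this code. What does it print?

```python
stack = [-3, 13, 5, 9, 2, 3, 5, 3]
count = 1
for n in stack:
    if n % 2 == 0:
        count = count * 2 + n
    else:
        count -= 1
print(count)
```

-7

n=-3: not even, count = 1-1 = 0
n=13: not even, count = 0-1 = -1
n=5: not even, count = (-1)-1 = -2
n=9: not even, count = (-2)-1 = -3
n=2: even, count = (-3)*2+2 = -4
n=3: not even, count = (-4)-1 = -5
n=5: not even, count = (-5)-1 = -6
n=3: not even, count = (-6)-1 = -7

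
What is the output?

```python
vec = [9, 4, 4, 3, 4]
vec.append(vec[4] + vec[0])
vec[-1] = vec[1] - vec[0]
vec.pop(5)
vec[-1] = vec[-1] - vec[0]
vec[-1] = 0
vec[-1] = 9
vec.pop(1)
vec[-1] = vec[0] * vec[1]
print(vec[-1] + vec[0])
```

append vec[4]+vec[0] = 4+9 = 13 → [9, 4, 4, 3, 4, 13]
vec[-1] = vec[1]-vec[0] = 4-9 = -5 → [9, 4, 4, 3, 4, -5]
pop(5) removes -5 → [9, 4, 4, 3, 4]
vec[-1] = vec[-1]-vec[0] = 4-9 = -5 → [9, 4, 4, 3, -5]
vec[-1] = 0 → [9, 4, 4, 3, 0]
vec[-1] = 9 → [9, 4, 4, 3, 9]
pop(1) removes 4 → [9, 4, 3, 9]
vec[-1] = vec[0]*vec[1] = 9*4 = 36 → [9, 4, 3, 36]
vec[-1]+vec[0] = 36+9 = 45

45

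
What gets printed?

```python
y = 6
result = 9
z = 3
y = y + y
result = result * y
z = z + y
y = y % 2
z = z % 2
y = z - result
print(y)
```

-107

y = 6+6 = 12
result = 9*12 = 108
z = 3+12 = 15
y = 12%2 = 0
z = 15%2 = 1
y = 1-108 = -107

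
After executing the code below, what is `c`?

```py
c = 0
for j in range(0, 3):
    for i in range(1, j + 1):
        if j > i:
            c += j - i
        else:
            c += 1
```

j=1,i=1: not 1>1, c = 0+1 = 1
j=2,i=1: 2>1, c = 1+1 = 2
j=2,i=2: not 2>2, c = 2+1 = 3

3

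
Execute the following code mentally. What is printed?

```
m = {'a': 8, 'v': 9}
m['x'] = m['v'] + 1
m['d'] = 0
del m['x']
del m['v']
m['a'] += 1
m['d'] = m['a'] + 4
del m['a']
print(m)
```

m['x'] = m['v']+1 = 10 → {'a': 8, 'v': 9, 'x': 10}
m['d'] = 0 → {'a': 8, 'v': 9, 'x': 10, 'd': 0}
del 'x' → {'a': 8, 'v': 9, 'd': 0}
del 'v' → {'a': 8, 'd': 0}
m['a'] = 8+1 = 9 → {'a': 9, 'd': 0}
m['d'] = m['a']+4 = 13 → {'a': 9, 'd': 13}
del 'a' → {'d': 13}

{'d': 13}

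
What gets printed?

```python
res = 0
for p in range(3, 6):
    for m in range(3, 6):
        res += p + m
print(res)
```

72

p=3,m=3: res = 0+6 = 6
p=3,m=4: res = 6+7 = 13
p=3,m=5: res = 13+8 = 21
p=4,m=3: res = 21+7 = 28
p=4,m=4: res = 28+8 = 36
p=4,m=5: res = 36+9 = 45
p=5,m=3: res = 45+8 = 53
p=5,m=4: res = 53+9 = 62
p=5,m=5: res = 62+10 = 72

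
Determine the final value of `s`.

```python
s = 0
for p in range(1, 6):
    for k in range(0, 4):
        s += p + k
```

90

p=1,k=0: s = 0+1 = 1
p=1,k=1: s = 1+2 = 3
p=1,k=2: s = 3+3 = 6
p=1,k=3: s = 6+4 = 10
p=2,k=0: s = 10+2 = 12
p=2,k=1: s = 12+3 = 15
p=2,k=2: s = 15+4 = 19
p=2,k=3: s = 19+5 = 24
p=3,k=0: s = 24+3 = 27
p=3,k=1: s = 27+4 = 31
p=3,k=2: s = 31+5 = 36
p=3,k=3: s = 36+6 = 42
p=4,k=0: s = 42+4 = 46
p=4,k=1: s = 46+5 = 51
p=4,k=2: s = 51+6 = 57
p=4,k=3: s = 57+7 = 64
p=5,k=0: s = 64+5 = 69
p=5,k=1: s = 69+6 = 75
p=5,k=2: s = 75+7 = 82
p=5,k=3: s = 82+8 = 90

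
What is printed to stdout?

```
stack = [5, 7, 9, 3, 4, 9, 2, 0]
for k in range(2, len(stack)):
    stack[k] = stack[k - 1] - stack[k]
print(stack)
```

[5, 7, -2, -5, -9, -18, -20, -20]

k=2: stack[2] = 7-9 = -2 → [5, 7, -2, 3, 4, 9, 2, 0]
k=3: stack[3] = (-2)-3 = -5 → [5, 7, -2, -5, 4, 9, 2, 0]
k=4: stack[4] = (-5)-4 = -9 → [5, 7, -2, -5, -9, 9, 2, 0]
k=5: stack[5] = (-9)-9 = -18 → [5, 7, -2, -5, -9, -18, 2, 0]
k=6: stack[6] = (-18)-2 = -20 → [5, 7, -2, -5, -9, -18, -20, 0]
k=7: stack[7] = (-20)-0 = -20 → [5, 7, -2, -5, -9, -18, -20, -20]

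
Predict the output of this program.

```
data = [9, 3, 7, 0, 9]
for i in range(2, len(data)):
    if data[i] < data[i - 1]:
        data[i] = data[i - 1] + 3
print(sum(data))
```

42

i=2: 7>=3, unchanged → [9, 3, 7, 0, 9]
i=3: 0<7, data[3] = 7+3 = 10 → [9, 3, 7, 10, 9]
i=4: 9<10, data[4] = 10+3 = 13 → [9, 3, 7, 10, 13]
sum = 42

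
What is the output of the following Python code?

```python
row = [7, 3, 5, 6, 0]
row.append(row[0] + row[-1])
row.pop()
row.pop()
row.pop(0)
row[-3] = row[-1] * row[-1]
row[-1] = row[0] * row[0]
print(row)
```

append row[0]+row[-1] = 7+0 = 7 → [7, 3, 5, 6, 0, 7]
pop() removes 7 → [7, 3, 5, 6, 0]
pop() removes 0 → [7, 3, 5, 6]
pop(0) removes 7 → [3, 5, 6]
row[-3] = row[-1]*row[-1] = 6*6 = 36 → [36, 5, 6]
row[-1] = row[0]*row[0] = 36*36 = 1296 → [36, 5, 1296]

[36, 5, 1296]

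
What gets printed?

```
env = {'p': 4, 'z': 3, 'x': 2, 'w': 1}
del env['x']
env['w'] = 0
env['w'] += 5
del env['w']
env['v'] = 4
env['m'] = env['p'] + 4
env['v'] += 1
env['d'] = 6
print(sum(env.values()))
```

del 'x' → {'p': 4, 'z': 3, 'w': 1}
env['w'] = 0 → {'p': 4, 'z': 3, 'w': 0}
env['w'] = 0+5 = 5 → {'p': 4, 'z': 3, 'w': 5}
del 'w' → {'p': 4, 'z': 3}
env['v'] = 4 → {'p': 4, 'z': 3, 'v': 4}
env['m'] = env['p']+4 = 8 → {'p': 4, 'z': 3, 'v': 4, 'm': 8}
env['v'] = 4+1 = 5 → {'p': 4, 'z': 3, 'v': 5, 'm': 8}
env['d'] = 6 → {'p': 4, 'z': 3, 'v': 5, 'm': 8, 'd': 6}
sum of values = 26

26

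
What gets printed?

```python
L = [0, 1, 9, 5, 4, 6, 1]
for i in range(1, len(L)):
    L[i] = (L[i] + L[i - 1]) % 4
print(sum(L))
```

12

i=1: L[1] = (1+0)%4 = 1 → [0, 1, 9, 5, 4, 6, 1]
i=2: L[2] = (9+1)%4 = 2 → [0, 1, 2, 5, 4, 6, 1]
i=3: L[3] = (5+2)%4 = 3 → [0, 1, 2, 3, 4, 6, 1]
i=4: L[4] = (4+3)%4 = 3 → [0, 1, 2, 3, 3, 6, 1]
i=5: L[5] = (6+3)%4 = 1 → [0, 1, 2, 3, 3, 1, 1]
i=6: L[6] = (1+1)%4 = 2 → [0, 1, 2, 3, 3, 1, 2]
sum = 12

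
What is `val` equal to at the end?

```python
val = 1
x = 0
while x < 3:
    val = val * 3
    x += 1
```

x=0: val = 1*3 = 3
x=1: val = 3*3 = 9
x=2: val = 9*3 = 27

27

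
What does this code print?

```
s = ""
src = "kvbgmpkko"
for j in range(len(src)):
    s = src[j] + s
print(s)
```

okkpmgbvk

j=0: prepend 'k' → 'k'
j=1: prepend 'v' → 'vk'
j=2: prepend 'b' → 'bvk'
j=3: prepend 'g' → 'gbvk'
j=4: prepend 'm' → 'mgbvk'
j=5: prepend 'p' → 'pmgbvk'
j=6: prepend 'k' → 'kpmgbvk'
j=7: prepend 'k' → 'kkpmgbvk'
j=8: prepend 'o' → 'okkpmgbvk'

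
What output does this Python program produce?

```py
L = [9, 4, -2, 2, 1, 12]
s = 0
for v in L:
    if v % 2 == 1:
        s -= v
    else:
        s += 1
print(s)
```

-6

v=9: odd, s = 0-9 = -9
v=4: not odd, s = (-9)+1 = -8
v=-2: not odd, s = (-8)+1 = -7
v=2: not odd, s = (-7)+1 = -6
v=1: odd, s = (-6)-1 = -7
v=12: not odd, s = (-7)+1 = -6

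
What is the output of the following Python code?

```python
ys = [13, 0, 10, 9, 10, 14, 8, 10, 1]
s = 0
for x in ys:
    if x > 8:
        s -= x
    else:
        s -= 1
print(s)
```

x=13: >8, s = 0-13 = -13
x=0: not >8, s = (-13)-1 = -14
x=10: >8, s = (-14)-10 = -24
x=9: >8, s = (-24)-9 = -33
x=10: >8, s = (-33)-10 = -43
x=14: >8, s = (-43)-14 = -57
x=8: not >8, s = (-57)-1 = -58
x=10: >8, s = (-58)-10 = -68
x=1: not >8, s = (-68)-1 = -69

-69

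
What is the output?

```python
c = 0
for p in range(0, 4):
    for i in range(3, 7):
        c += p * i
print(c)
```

p=0,i=3: c = 0+0 = 0
p=0,i=4: c = 0+0 = 0
p=0,i=5: c = 0+0 = 0
p=0,i=6: c = 0+0 = 0
p=1,i=3: c = 0+3 = 3
p=1,i=4: c = 3+4 = 7
p=1,i=5: c = 7+5 = 12
p=1,i=6: c = 12+6 = 18
p=2,i=3: c = 18+6 = 24
p=2,i=4: c = 24+8 = 32
p=2,i=5: c = 32+10 = 42
p=2,i=6: c = 42+12 = 54
p=3,i=3: c = 54+9 = 63
p=3,i=4: c = 63+12 = 75
p=3,i=5: c = 75+15 = 90
p=3,i=6: c = 90+18 = 108

108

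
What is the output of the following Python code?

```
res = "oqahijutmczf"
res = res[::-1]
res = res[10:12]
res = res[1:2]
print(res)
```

o

reverse → 'fzcmtujihaqo'
slice [10:12] → 'qo'
slice [1:2] → 'o'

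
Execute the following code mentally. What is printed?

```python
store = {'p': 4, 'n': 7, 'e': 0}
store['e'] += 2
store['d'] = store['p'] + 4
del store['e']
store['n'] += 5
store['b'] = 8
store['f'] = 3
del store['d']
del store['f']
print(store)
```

{'p': 4, 'n': 12, 'b': 8}

store['e'] = 0+2 = 2 → {'p': 4, 'n': 7, 'e': 2}
store['d'] = store['p']+4 = 8 → {'p': 4, 'n': 7, 'e': 2, 'd': 8}
del 'e' → {'p': 4, 'n': 7, 'd': 8}
store['n'] = 7+5 = 12 → {'p': 4, 'n': 12, 'd': 8}
store['b'] = 8 → {'p': 4, 'n': 12, 'd': 8, 'b': 8}
store['f'] = 3 → {'p': 4, 'n': 12, 'd': 8, 'b': 8, 'f': 3}
del 'd' → {'p': 4, 'n': 12, 'b': 8, 'f': 3}
del 'f' → {'p': 4, 'n': 12, 'b': 8}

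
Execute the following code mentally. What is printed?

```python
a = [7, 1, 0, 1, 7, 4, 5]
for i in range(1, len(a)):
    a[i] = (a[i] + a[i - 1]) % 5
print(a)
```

[7, 3, 3, 4, 1, 0, 0]

i=1: a[1] = (1+7)%5 = 3 → [7, 3, 0, 1, 7, 4, 5]
i=2: a[2] = (0+3)%5 = 3 → [7, 3, 3, 1, 7, 4, 5]
i=3: a[3] = (1+3)%5 = 4 → [7, 3, 3, 4, 7, 4, 5]
i=4: a[4] = (7+4)%5 = 1 → [7, 3, 3, 4, 1, 4, 5]
i=5: a[5] = (4+1)%5 = 0 → [7, 3, 3, 4, 1, 0, 5]
i=6: a[6] = (5+0)%5 = 0 → [7, 3, 3, 4, 1, 0, 0]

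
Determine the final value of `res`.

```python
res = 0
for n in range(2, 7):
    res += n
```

n=2: res = 0+2 = 2
n=3: res = 2+3 = 5
n=4: res = 5+4 = 9
n=5: res = 9+5 = 14
n=6: res = 14+6 = 20

20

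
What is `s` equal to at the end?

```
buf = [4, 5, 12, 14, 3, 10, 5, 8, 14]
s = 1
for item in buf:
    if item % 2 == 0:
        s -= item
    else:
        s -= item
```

item=4: even, s = 1-4 = -3
item=5: not even, s = (-3)-5 = -8
item=12: even, s = (-8)-12 = -20
item=14: even, s = (-20)-14 = -34
item=3: not even, s = (-34)-3 = -37
item=10: even, s = (-37)-10 = -47
item=5: not even, s = (-47)-5 = -52
item=8: even, s = (-52)-8 = -60
item=14: even, s = (-60)-14 = -74

-74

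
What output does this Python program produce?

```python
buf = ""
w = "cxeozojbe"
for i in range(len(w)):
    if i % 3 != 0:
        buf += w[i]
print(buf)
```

i=0: skip
i=1: add 'x' → 'x'
i=2: add 'e' → 'xe'
i=3: skip
i=4: add 'z' → 'xez'
i=5: add 'o' → 'xezo'
i=6: skip
i=7: add 'b' → 'xezob'
i=8: add 'e' → 'xezobe'

xezobe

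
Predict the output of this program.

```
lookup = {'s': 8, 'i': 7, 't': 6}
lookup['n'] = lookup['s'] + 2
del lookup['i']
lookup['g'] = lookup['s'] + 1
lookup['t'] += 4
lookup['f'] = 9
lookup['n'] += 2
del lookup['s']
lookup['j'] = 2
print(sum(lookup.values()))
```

42

lookup['n'] = lookup['s']+2 = 10 → {'s': 8, 'i': 7, 't': 6, 'n': 10}
del 'i' → {'s': 8, 't': 6, 'n': 10}
lookup['g'] = lookup['s']+1 = 9 → {'s': 8, 't': 6, 'n': 10, 'g': 9}
lookup['t'] = 6+4 = 10 → {'s': 8, 't': 10, 'n': 10, 'g': 9}
lookup['f'] = 9 → {'s': 8, 't': 10, 'n': 10, 'g': 9, 'f': 9}
lookup['n'] = 10+2 = 12 → {'s': 8, 't': 10, 'n': 12, 'g': 9, 'f': 9}
del 's' → {'t': 10, 'n': 12, 'g': 9, 'f': 9}
lookup['j'] = 2 → {'t': 10, 'n': 12, 'g': 9, 'f': 9, 'j': 2}
sum of values = 42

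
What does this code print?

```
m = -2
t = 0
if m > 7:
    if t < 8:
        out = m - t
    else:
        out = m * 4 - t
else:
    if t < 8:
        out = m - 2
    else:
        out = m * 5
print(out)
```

m=-2, t=0
m > 7 is False; t < 8 is True
→ out = m - 2 = -4

-4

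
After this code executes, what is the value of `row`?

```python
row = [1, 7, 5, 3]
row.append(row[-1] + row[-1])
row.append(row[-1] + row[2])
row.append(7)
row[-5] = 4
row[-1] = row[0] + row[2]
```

append row[-1]+row[-1] = 3+3 = 6 → [1, 7, 5, 3, 6]
append row[-1]+row[2] = 6+5 = 11 → [1, 7, 5, 3, 6, 11]
append 7 → [1, 7, 5, 3, 6, 11, 7]
row[-5] = 4 → [1, 7, 4, 3, 6, 11, 7]
row[-1] = row[0]+row[2] = 1+4 = 5 → [1, 7, 4, 3, 6, 11, 5]

[1, 7, 4, 3, 6, 11, 5]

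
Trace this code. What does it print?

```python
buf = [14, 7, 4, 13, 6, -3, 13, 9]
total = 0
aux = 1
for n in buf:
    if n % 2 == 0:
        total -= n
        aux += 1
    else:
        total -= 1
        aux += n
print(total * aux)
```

n=14: even, total = 0-14 = -14; aux=2
n=7: not even, total = (-14)-1 = -15; aux=9
n=4: even, total = (-15)-4 = -19; aux=10
n=13: not even, total = (-19)-1 = -20; aux=23
n=6: even, total = (-20)-6 = -26; aux=24
n=-3: not even, total = (-26)-1 = -27; aux=21
n=13: not even, total = (-27)-1 = -28; aux=34
n=9: not even, total = (-28)-1 = -29; aux=43
total*aux = (-29)*43 = -1247

-1247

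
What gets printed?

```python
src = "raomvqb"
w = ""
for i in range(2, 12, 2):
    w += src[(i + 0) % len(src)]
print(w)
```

ovbam

i=2: add src[2]='o' → 'o'
i=4: add src[4]='v' → 'ov'
i=6: add src[6]='b' → 'ovb'
i=8: add src[1]='a' → 'ovba'
i=10: add src[3]='m' → 'ovbam'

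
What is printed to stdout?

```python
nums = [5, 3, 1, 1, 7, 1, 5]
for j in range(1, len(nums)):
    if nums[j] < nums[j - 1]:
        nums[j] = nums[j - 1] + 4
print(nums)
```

j=1: 3<5, nums[1] = 5+4 = 9 → [5, 9, 1, 1, 7, 1, 5]
j=2: 1<9, nums[2] = 9+4 = 13 → [5, 9, 13, 1, 7, 1, 5]
j=3: 1<13, nums[3] = 13+4 = 17 → [5, 9, 13, 17, 7, 1, 5]
j=4: 7<17, nums[4] = 17+4 = 21 → [5, 9, 13, 17, 21, 1, 5]
j=5: 1<21, nums[5] = 21+4 = 25 → [5, 9, 13, 17, 21, 25, 5]
j=6: 5<25, nums[6] = 25+4 = 29 → [5, 9, 13, 17, 21, 25, 29]

[5, 9, 13, 17, 21, 25, 29]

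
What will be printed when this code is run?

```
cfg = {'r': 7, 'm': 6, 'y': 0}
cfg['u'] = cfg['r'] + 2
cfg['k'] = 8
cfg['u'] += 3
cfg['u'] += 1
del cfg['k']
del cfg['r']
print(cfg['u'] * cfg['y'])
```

0

cfg['u'] = cfg['r']+2 = 9 → {'r': 7, 'm': 6, 'y': 0, 'u': 9}
cfg['k'] = 8 → {'r': 7, 'm': 6, 'y': 0, 'u': 9, 'k': 8}
cfg['u'] = 9+3 = 12 → {'r': 7, 'm': 6, 'y': 0, 'u': 12, 'k': 8}
cfg['u'] = 12+1 = 13 → {'r': 7, 'm': 6, 'y': 0, 'u': 13, 'k': 8}
del 'k' → {'r': 7, 'm': 6, 'y': 0, 'u': 13}
del 'r' → {'m': 6, 'y': 0, 'u': 13}
cfg['u']*cfg['y'] = 13*0 = 0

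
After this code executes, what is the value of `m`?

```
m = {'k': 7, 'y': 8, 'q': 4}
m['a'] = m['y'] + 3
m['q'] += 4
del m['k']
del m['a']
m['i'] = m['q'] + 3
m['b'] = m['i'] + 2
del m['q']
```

{'y': 8, 'i': 11, 'b': 13}

m['a'] = m['y']+3 = 11 → {'k': 7, 'y': 8, 'q': 4, 'a': 11}
m['q'] = 4+4 = 8 → {'k': 7, 'y': 8, 'q': 8, 'a': 11}
del 'k' → {'y': 8, 'q': 8, 'a': 11}
del 'a' → {'y': 8, 'q': 8}
m['i'] = m['q']+3 = 11 → {'y': 8, 'q': 8, 'i': 11}
m['b'] = m['i']+2 = 13 → {'y': 8, 'q': 8, 'i': 11, 'b': 13}
del 'q' → {'y': 8, 'i': 11, 'b': 13}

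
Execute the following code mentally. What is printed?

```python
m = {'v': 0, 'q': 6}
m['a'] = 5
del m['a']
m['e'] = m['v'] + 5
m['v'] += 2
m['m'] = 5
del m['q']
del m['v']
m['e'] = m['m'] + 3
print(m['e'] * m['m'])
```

m['a'] = 5 → {'v': 0, 'q': 6, 'a': 5}
del 'a' → {'v': 0, 'q': 6}
m['e'] = m['v']+5 = 5 → {'v': 0, 'q': 6, 'e': 5}
m['v'] = 0+2 = 2 → {'v': 2, 'q': 6, 'e': 5}
m['m'] = 5 → {'v': 2, 'q': 6, 'e': 5, 'm': 5}
del 'q' → {'v': 2, 'e': 5, 'm': 5}
del 'v' → {'e': 5, 'm': 5}
m['e'] = m['m']+3 = 8 → {'e': 8, 'm': 5}
m['e']*m['m'] = 8*5 = 40

40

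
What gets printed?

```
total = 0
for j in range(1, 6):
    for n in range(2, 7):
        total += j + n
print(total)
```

j=1,n=2: total = 0+3 = 3
j=1,n=3: total = 3+4 = 7
j=1,n=4: total = 7+5 = 12
j=1,n=5: total = 12+6 = 18
j=1,n=6: total = 18+7 = 25
j=2,n=2: total = 25+4 = 29
j=2,n=3: total = 29+5 = 34
j=2,n=4: total = 34+6 = 40
j=2,n=5: total = 40+7 = 47
j=2,n=6: total = 47+8 = 55
j=3,n=2: total = 55+5 = 60
j=3,n=3: total = 60+6 = 66
j=3,n=4: total = 66+7 = 73
j=3,n=5: total = 73+8 = 81
j=3,n=6: total = 81+9 = 90
j=4,n=2: total = 90+6 = 96
j=4,n=3: total = 96+7 = 103
j=4,n=4: total = 103+8 = 111
j=4,n=5: total = 111+9 = 120
j=4,n=6: total = 120+10 = 130
j=5,n=2: total = 130+7 = 137
j=5,n=3: total = 137+8 = 145
j=5,n=4: total = 145+9 = 154
j=5,n=5: total = 154+10 = 164
j=5,n=6: total = 164+11 = 175

175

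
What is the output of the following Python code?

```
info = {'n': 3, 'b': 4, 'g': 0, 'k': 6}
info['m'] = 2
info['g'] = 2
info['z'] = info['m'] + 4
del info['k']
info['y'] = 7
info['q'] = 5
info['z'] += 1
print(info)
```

info['m'] = 2 → {'n': 3, 'b': 4, 'g': 0, 'k': 6, 'm': 2}
info['g'] = 2 → {'n': 3, 'b': 4, 'g': 2, 'k': 6, 'm': 2}
info['z'] = info['m']+4 = 6 → {'n': 3, 'b': 4, 'g': 2, 'k': 6, 'm': 2, 'z': 6}
del 'k' → {'n': 3, 'b': 4, 'g': 2, 'm': 2, 'z': 6}
info['y'] = 7 → {'n': 3, 'b': 4, 'g': 2, 'm': 2, 'z': 6, 'y': 7}
info['q'] = 5 → {'n': 3, 'b': 4, 'g': 2, 'm': 2, 'z': 6, 'y': 7, 'q': 5}
info['z'] = 6+1 = 7 → {'n': 3, 'b': 4, 'g': 2, 'm': 2, 'z': 7, 'y': 7, 'q': 5}

{'n': 3, 'b': 4, 'g': 2, 'm': 2, 'z': 7, 'y': 7, 'q': 5}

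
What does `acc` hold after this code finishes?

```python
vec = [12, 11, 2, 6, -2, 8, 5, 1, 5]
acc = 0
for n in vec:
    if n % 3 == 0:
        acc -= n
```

-18

n=12: %3==0, acc = 0-12 = -12
n=11: not %3==0
n=2: not %3==0
n=6: %3==0, acc = (-12)-6 = -18
n=-2: not %3==0
n=8: not %3==0
n=5: not %3==0
n=1: not %3==0
n=5: not %3==0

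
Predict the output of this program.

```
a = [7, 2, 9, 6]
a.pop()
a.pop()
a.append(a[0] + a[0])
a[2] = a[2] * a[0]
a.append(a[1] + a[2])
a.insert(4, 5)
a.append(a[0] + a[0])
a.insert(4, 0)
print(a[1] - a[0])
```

pop() removes 6 → [7, 2, 9]
pop() removes 9 → [7, 2]
append a[0]+a[0] = 7+7 = 14 → [7, 2, 14]
a[2] = a[2]*a[0] = 14*7 = 98 → [7, 2, 98]
append a[1]+a[2] = 2+98 = 100 → [7, 2, 98, 100]
insert 5 at 4 → [7, 2, 98, 100, 5]
append a[0]+a[0] = 7+7 = 14 → [7, 2, 98, 100, 5, 14]
insert 0 at 4 → [7, 2, 98, 100, 0, 5, 14]
a[1]-a[0] = 2-7 = -5

-5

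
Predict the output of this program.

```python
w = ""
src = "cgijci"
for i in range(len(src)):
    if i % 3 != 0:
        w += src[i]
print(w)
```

i=0: skip
i=1: add 'g' → 'g'
i=2: add 'i' → 'gi'
i=3: skip
i=4: add 'c' → 'gic'
i=5: add 'i' → 'gici'

gici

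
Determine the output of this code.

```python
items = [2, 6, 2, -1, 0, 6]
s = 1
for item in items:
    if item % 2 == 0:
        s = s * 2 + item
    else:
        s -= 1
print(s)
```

122

item=2: even, s = 1*2+2 = 4
item=6: even, s = 4*2+6 = 14
item=2: even, s = 14*2+2 = 30
item=-1: not even, s = 30-1 = 29
item=0: even, s = 29*2+0 = 58
item=6: even, s = 58*2+6 = 122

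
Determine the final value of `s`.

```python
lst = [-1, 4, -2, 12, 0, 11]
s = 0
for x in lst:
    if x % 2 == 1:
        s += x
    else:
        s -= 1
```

6

x=-1: odd, s = 0+(-1) = -1
x=4: not odd, s = (-1)-1 = -2
x=-2: not odd, s = (-2)-1 = -3
x=12: not odd, s = (-3)-1 = -4
x=0: not odd, s = (-4)-1 = -5
x=11: odd, s = (-5)+11 = 6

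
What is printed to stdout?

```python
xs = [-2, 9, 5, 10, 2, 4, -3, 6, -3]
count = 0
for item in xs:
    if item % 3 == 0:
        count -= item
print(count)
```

item=-2: not %3==0
item=9: %3==0, count = 0-9 = -9
item=5: not %3==0
item=10: not %3==0
item=2: not %3==0
item=4: not %3==0
item=-3: %3==0, count = (-9)-(-3) = -6
item=6: %3==0, count = (-6)-6 = -12
item=-3: %3==0, count = (-12)-(-3) = -9

-9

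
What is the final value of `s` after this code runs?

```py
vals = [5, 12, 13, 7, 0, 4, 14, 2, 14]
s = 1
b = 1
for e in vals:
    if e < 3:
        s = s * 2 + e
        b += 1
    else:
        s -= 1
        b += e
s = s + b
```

57

e=5: not <3, s = 1-1 = 0; b=6
e=12: not <3, s = 0-1 = -1; b=18
e=13: not <3, s = (-1)-1 = -2; b=31
e=7: not <3, s = (-2)-1 = -3; b=38
e=0: <3, s = (-3)*2+0 = -6; b=39
e=4: not <3, s = (-6)-1 = -7; b=43
e=14: not <3, s = (-7)-1 = -8; b=57
e=2: <3, s = (-8)*2+2 = -14; b=58
e=14: not <3, s = (-14)-1 = -15; b=72
s+b = (-15)+72 = 57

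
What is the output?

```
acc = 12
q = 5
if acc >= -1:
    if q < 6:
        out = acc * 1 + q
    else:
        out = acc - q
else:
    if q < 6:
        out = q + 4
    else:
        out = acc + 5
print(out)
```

17

acc=12, q=5
acc >= -1 is True; q < 6 is True
→ out = acc * 1 + q = 17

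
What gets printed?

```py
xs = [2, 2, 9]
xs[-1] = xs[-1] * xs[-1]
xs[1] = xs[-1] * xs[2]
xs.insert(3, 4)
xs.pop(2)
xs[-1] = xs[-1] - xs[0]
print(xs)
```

[2, 6561, 2]

xs[-1] = xs[-1]*xs[-1] = 9*9 = 81 → [2, 2, 81]
xs[1] = xs[-1]*xs[2] = 81*81 = 6561 → [2, 6561, 81]
insert 4 at 3 → [2, 6561, 81, 4]
pop(2) removes 81 → [2, 6561, 4]
xs[-1] = xs[-1]-xs[0] = 4-2 = 2 → [2, 6561, 2]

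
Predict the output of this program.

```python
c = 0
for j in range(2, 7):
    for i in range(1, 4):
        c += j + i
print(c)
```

90

j=2,i=1: c = 0+3 = 3
j=2,i=2: c = 3+4 = 7
j=2,i=3: c = 7+5 = 12
j=3,i=1: c = 12+4 = 16
j=3,i=2: c = 16+5 = 21
j=3,i=3: c = 21+6 = 27
j=4,i=1: c = 27+5 = 32
j=4,i=2: c = 32+6 = 38
j=4,i=3: c = 38+7 = 45
j=5,i=1: c = 45+6 = 51
j=5,i=2: c = 51+7 = 58
j=5,i=3: c = 58+8 = 66
j=6,i=1: c = 66+7 = 73
j=6,i=2: c = 73+8 = 81
j=6,i=3: c = 81+9 = 90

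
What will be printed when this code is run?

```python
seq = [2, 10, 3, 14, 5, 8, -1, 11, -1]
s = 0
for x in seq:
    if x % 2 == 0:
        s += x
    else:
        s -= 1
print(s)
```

29

x=2: even, s = 0+2 = 2
x=10: even, s = 2+10 = 12
x=3: not even, s = 12-1 = 11
x=14: even, s = 11+14 = 25
x=5: not even, s = 25-1 = 24
x=8: even, s = 24+8 = 32
x=-1: not even, s = 32-1 = 31
x=11: not even, s = 31-1 = 30
x=-1: not even, s = 30-1 = 29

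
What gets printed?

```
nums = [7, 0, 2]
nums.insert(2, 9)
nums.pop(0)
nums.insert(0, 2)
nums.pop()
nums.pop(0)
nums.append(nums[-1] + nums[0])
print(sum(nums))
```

insert 9 at 2 → [7, 0, 9, 2]
pop(0) removes 7 → [0, 9, 2]
insert 2 at 0 → [2, 0, 9, 2]
pop() removes 2 → [2, 0, 9]
pop(0) removes 2 → [0, 9]
append nums[-1]+nums[0] = 9+0 = 9 → [0, 9, 9]
sum = 18

18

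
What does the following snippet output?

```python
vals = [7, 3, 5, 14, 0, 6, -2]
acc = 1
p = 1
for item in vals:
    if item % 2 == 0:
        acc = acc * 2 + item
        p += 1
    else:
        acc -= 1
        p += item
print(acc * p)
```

item=7: not even, acc = 1-1 = 0; p=8
item=3: not even, acc = 0-1 = -1; p=11
item=5: not even, acc = (-1)-1 = -2; p=16
item=14: even, acc = (-2)*2+14 = 10; p=17
item=0: even, acc = 10*2+0 = 20; p=18
item=6: even, acc = 20*2+6 = 46; p=19
item=-2: even, acc = 46*2+(-2) = 90; p=20
acc*p = 90*20 = 1800

1800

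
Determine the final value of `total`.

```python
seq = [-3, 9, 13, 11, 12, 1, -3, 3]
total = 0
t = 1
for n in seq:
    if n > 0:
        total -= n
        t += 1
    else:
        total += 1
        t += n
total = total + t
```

n=-3: not >0, total = 0+1 = 1; t=-2
n=9: >0, total = 1-9 = -8; t=-1
n=13: >0, total = (-8)-13 = -21; t=0
n=11: >0, total = (-21)-11 = -32; t=1
n=12: >0, total = (-32)-12 = -44; t=2
n=1: >0, total = (-44)-1 = -45; t=3
n=-3: not >0, total = (-45)+1 = -44; t=0
n=3: >0, total = (-44)-3 = -47; t=1
total+t = (-47)+1 = -46

-46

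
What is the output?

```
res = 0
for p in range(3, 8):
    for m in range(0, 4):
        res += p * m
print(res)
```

p=3,m=0: res = 0+0 = 0
p=3,m=1: res = 0+3 = 3
p=3,m=2: res = 3+6 = 9
p=3,m=3: res = 9+9 = 18
p=4,m=0: res = 18+0 = 18
p=4,m=1: res = 18+4 = 22
p=4,m=2: res = 22+8 = 30
p=4,m=3: res = 30+12 = 42
p=5,m=0: res = 42+0 = 42
p=5,m=1: res = 42+5 = 47
p=5,m=2: res = 47+10 = 57
p=5,m=3: res = 57+15 = 72
p=6,m=0: res = 72+0 = 72
p=6,m=1: res = 72+6 = 78
p=6,m=2: res = 78+12 = 90
p=6,m=3: res = 90+18 = 108
p=7,m=0: res = 108+0 = 108
p=7,m=1: res = 108+7 = 115
p=7,m=2: res = 115+14 = 129
p=7,m=3: res = 129+21 = 150

150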